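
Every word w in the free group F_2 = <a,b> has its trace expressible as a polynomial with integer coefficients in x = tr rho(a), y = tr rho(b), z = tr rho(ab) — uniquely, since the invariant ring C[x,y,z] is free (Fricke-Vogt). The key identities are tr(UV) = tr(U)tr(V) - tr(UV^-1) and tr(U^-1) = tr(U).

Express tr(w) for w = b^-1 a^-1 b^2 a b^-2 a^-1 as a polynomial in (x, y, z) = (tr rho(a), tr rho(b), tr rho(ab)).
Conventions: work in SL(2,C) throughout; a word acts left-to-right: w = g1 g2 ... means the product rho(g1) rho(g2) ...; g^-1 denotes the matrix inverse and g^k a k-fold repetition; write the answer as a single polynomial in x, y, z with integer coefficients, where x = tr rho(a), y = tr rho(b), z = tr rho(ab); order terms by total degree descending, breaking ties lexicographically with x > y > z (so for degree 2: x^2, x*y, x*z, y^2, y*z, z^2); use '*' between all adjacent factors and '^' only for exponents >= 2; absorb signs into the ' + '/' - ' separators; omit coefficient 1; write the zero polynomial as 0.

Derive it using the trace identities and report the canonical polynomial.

use: tr(a b a) = tr(a) tr(b a) - tr(b) = x*z - y
tr(a b a b) = tr(b a) tr(b a) - tr(1)   [split at repeated b] = z^2 - 2
use: tr(b a b^-1 a) = tr(a b a) tr(b) - tr(a b a b) = x*y*z - y^2 - z^2 + 2
apply: tr(a^-1 b a b^-1) = tr(b a b^-1) tr(a) - tr(b a b^-1 a) = -x*y*z + x^2 + y^2 + z^2 - 2
tr(b a b^-2 a^-1) = tr(a^-1 b a b^-1) tr(b) - tr(a^-1 b a) = -x*y^2*z + x^2*y + y^3 + y*z^2 - 3*y
use: tr(b^2 a) = tr(b) tr(a b) - tr(a) = y*z - x
use: tr(b^2) = tr(b) tr(b) - tr(1) = y^2 - 2
apply: tr(a b^2 a) = tr(a) tr(b^2 a) - tr(b^2) = x*y*z - x^2 - y^2 + 2
apply: tr(a b^2 a b) = tr(b) tr(a b a b) - tr(a b a) = y*z^2 - x*z - y
use: tr(b^-1 a b^2 a) = tr(a b^2 a) tr(b) - tr(a b^2 a b) = x*y^2*z - x^2*y - y^3 - y*z^2 + x*z + 3*y
apply: tr(b^-1 a b^2 a b^-1) = tr(b^-1 a b^2 a) tr(b) - tr(b^-1 a b^2 a b) = x*y^3*z - x^2*y^2 - y^4 - y^2*z^2 + x^2 + 4*y^2 - 2
tr(b^-1 a b^2 a b^-2) = tr(b^-1 a b^2 a b^-1) tr(b) - tr(b^-1 a b^2 a) = x*y^4*z - x^2*y^3 - y^5 - y^3*z^2 - x*y^2*z + 2*x^2*y + 5*y^3 + y*z^2 - x*z - 5*y
use: tr(a b^2 a^2) = tr(a) tr(b^2 a^2) - tr(b^2 a) = x^2*y*z - x^3 - x*y^2 - y*z + 3*x
use: tr(a^2 b a b) = tr(a) tr(b a b a) - tr(b a b) = x*z^2 - y*z - x
tr(a^2 b a) = tr(a) tr(b a^2) - tr(b a) = x^2*z - x*y - z
apply: tr(a b^2 a^2 b) = tr(b) tr(a^2 b a b) - tr(a^2 b a) = x*y*z^2 - x^2*z - y^2*z + z
tr(a b^-1 a b^2 a) = tr(a b^2 a^2) tr(b) - tr(a b^2 a^2 b) = x^2*y^2*z - x^3*y - x*y^3 - x*y*z^2 + x^2*z + 3*x*y - z
tr(b^2 a b) = tr(b) tr(a b^2) - tr(a b) = y^2*z - x*y - z
use: tr(a b^2 a b a) = tr(a) tr(b^2 a b a) - tr(b^2 a b) = x*y*z^2 - x^2*z - y^2*z + z
tr(a b a b a b) = tr(a b) tr(a b a b) - tr(a^-1 b^-1)   [split at repeated a] = z^3 - 3*z
apply: tr(a b^2 a b a b) = tr(b) tr(a b a b a b) - tr(a b a b a) = y*z^3 - x*z^2 - 2*y*z + x
use: tr(a b^-1 a b^2 a b) = tr(a b^2 a b a) tr(b) - tr(a b^2 a b a b) = x*y^2*z^2 - x^2*y*z - y^3*z - y*z^3 + x*z^2 + 3*y*z - x
tr(a b^-1 a b^2 a b^-1) = tr(a b^-1 a b^2 a) tr(b) - tr(a b^-1 a b^2 a b) = x^2*y^3*z - x^3*y^2 - x*y^4 - 2*x*y^2*z^2 + 2*x^2*y*z + y^3*z + y*z^3 + 3*x*y^2 - x*z^2 - 4*y*z + x
apply: tr(b^-1 a b^2 a b^-2 a) = tr(a b^-1 a b^2 a b^-1) tr(b) - tr(a b^-1 a b^2 a) = x^2*y^4*z - x^3*y^3 - x*y^5 - 2*x*y^3*z^2 + x^2*y^2*z + y^4*z + y^2*z^3 + x^3*y + 4*x*y^3 - x^2*z - 4*y^2*z - 2*x*y + z
apply: tr(b^2 a b^-2 a^-1 b^-1 a) = tr(b^-1 a b^2 a b^-2) tr(a) - tr(b^-1 a b^2 a b^-2 a) = x*y^3*z^2 - 2*x^2*y^2*z - y^4*z - y^2*z^3 + x^3*y + x*y^3 + x*y*z^2 + 4*y^2*z - 3*x*y - z
apply: tr(b^-1 a^-1 b^2 a b^-2 a^-1) = tr(b^2 a b^-2 a^-1 b^-1) tr(a) - tr(b^2 a b^-2 a^-1 b^-1 a) = -x*y^3*z^2 + x^2*y^2*z + y^4*z + y^2*z^3 - 4*y^2*z + z

-x*y^3*z^2 + x^2*y^2*z + y^4*z + y^2*z^3 - 4*y^2*z + z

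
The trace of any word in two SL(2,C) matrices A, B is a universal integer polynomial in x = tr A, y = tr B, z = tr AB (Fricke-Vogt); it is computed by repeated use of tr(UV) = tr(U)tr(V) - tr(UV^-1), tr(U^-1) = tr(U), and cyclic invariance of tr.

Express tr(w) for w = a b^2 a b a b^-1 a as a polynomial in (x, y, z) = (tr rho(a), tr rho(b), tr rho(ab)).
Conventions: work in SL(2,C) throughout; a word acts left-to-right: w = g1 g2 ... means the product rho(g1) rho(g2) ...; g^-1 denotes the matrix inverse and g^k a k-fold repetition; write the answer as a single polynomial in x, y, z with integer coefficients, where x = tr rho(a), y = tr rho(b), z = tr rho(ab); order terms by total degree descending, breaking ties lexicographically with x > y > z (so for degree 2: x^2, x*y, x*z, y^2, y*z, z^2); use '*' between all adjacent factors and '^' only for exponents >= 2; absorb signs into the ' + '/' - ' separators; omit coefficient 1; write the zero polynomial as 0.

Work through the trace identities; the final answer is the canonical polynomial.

x^2*y^2*z^2 - x^3*y*z - x*y^3*z - x*y*z^3 + x^2*z^2 + 3*x*y*z - x^2 - z^2 + 2

trace(b a b a) = trace(a b) trace(a b) - trace(1)  (split on a) = z^2 - 2
trace(b a b) = trace(b) trace(a b) - trace(a)  (reduce the b square) = y*z - x
trace(a b a^2 b) = trace(a) trace(b a b a) - trace(b a b)  (reduce the a square) = x*z^2 - y*z - x
trace(a b a) = trace(a) trace(b a) - trace(b)  (reduce the a square) = x*z - y
and trace(a b a^2) = trace(a) trace(a b a) - trace(a b)  (reduce the a square) = x^2*z - x*y - z
trace(a b^2 a b a) = trace(b) trace(a b a^2 b) - trace(a b a^2)  (reduce the b square) = x*y*z^2 - x^2*z - y^2*z + z
and trace(a b^2 a b) = trace(b) trace(a b a b) - trace(a b a)  (reduce the b square) = y*z^2 - x*z - y
trace(a^2 b^2 a b a) = trace(a) trace(a b^2 a b a) - trace(a b^2 a b)  (reduce the a square) = x^2*y*z^2 - x^3*z - x*y^2*z - y*z^2 + 2*x*z + y
trace(b a b a b a) = trace(a b a b) trace(a b) - trace(b a)  (split on a) = z^3 - 3*z
trace(a b a b a^2 b) = trace(a) trace(b a b a b a) - trace(b a b a b)  (reduce the a square) = x*z^3 - y*z^2 - 2*x*z + y
and trace(a b a b a^2) = trace(a) trace(b a b a^2) - trace(b a b a)  (reduce the a square) = x^2*z^2 - x*y*z - x^2 - z^2 + 2
next, trace(a^2 b^2 a b a b) = trace(b) trace(a b a b a^2 b) - trace(a b a b a^2)  (reduce the b square) = x*y*z^3 - x^2*z^2 - y^2*z^2 - x*y*z + x^2 + y^2 + z^2 - 2
next, trace(a b^2 a b a b^-1 a) = trace(a^2 b^2 a b a) trace(b) - trace(a^2 b^2 a b a b)  (eliminate b^-1) = x^2*y^2*z^2 - x^3*y*z - x*y^3*z - x*y*z^3 + x^2*z^2 + 3*x*y*z - x^2 - z^2 + 2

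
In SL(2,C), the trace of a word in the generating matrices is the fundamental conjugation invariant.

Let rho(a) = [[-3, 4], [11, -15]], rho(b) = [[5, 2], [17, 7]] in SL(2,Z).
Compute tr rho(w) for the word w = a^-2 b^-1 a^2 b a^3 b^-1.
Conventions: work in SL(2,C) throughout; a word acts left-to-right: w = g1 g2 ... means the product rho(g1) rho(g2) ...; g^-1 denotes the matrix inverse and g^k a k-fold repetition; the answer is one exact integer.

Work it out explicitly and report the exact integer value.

rho(a^-1) = [[-15, -4], [-11, -3]]
... * rho(a^-1) = [[-15, -4], [-11, -3]]  ->  [[269, 72], [198, 53]]
... * rho(b^-1) = [[7, -2], [-17, 5]]  ->  [[659, -178], [485, -131]]
... * rho(a) = [[-3, 4], [11, -15]]  ->  [[-3935, 5306], [-2896, 3905]]
... * rho(a) = [[-3, 4], [11, -15]]  ->  [[70171, -95330], [51643, -70159]]
... * rho(b) = [[5, 2], [17, 7]]  ->  [[-1269755, -526968], [-934488, -387827]]
... * rho(a) = [[-3, 4], [11, -15]]  ->  [[-1987383, 2825500], [-1462633, 2079453]]
... * rho(a) = [[-3, 4], [11, -15]]  ->  [[37042649, -50332032], [27261882, -37042327]]
... * rho(a) = [[-3, 4], [11, -15]]  ->  [[-664780299, 903151076], [-489251243, 664682433]]
... * rho(b^-1) = [[7, -2], [-17, 5]]  ->  [[-20007030385, 5845315978], [-14724360062, 4301914651]]
tr = -20007030385 + 4301914651 = -15705115734

-15705115734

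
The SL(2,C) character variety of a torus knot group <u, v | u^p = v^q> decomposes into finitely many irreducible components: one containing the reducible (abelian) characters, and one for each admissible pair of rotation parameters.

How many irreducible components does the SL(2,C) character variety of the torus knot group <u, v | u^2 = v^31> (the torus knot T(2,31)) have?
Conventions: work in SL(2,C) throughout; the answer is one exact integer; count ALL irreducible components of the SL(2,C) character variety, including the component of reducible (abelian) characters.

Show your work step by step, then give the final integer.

For T(2,31): irreducibility forces the central element u^2 = v^31 to one of +I, -I.
On an irreducible component, tr(u) is locked at 2*cos(pi*alpha/2) for some alpha in 1..1, and tr(v) at 2*cos(pi*beta/31) for some beta in 1..30.
Consistency of u^2 = (-1)^alpha I with v^31 = (-1)^beta I forces alpha = beta (mod 2).
Counting: 1 odd alphas x 15 odd betas + 0 even alphas x 15 even betas = 15 + 0 = 15.
components with irreducible characters: 15; plus the single component of reducible (abelian) characters: total 16.

16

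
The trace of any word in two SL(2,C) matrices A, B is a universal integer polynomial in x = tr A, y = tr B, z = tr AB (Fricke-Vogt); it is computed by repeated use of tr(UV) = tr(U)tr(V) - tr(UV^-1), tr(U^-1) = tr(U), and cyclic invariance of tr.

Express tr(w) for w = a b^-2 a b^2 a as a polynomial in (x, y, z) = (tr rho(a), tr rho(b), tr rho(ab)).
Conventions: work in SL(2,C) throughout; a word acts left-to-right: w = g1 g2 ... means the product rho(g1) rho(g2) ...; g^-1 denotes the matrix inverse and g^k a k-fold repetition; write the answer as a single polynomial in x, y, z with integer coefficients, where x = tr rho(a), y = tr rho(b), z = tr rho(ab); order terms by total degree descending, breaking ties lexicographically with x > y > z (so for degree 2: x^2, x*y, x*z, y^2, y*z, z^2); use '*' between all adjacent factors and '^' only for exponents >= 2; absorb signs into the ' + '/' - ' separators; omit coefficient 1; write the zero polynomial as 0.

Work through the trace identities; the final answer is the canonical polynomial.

next, tr(b^2 a) = tr(b)*tr(a b) - tr(a) = y*z - x
tr(b^2) = tr(b)*tr(b) - tr(1) = y^2 - 2
and tr(a b^2 a) = tr(a)*tr(b^2 a) - tr(b^2) = x*y*z - x^2 - y^2 + 2
tr(a b^2 a^2) = tr(a)*tr(a b^2 a) - tr(a b^2) = x^2*y*z - x^3 - x*y^2 - y*z + 3*x
tr(a b a b) = tr(a b)*tr(a b) - tr(1) = z^2 - 2
and tr(a b a) = tr(a)*tr(b a) - tr(b) = x*z - y
and tr(b a b^2 a) = tr(b)*tr(a b a b) - tr(a b a) = y*z^2 - x*z - y
tr(b a b^2) = tr(b)*tr(b a b) - tr(b a) = y^2*z - x*y - z
and tr(a b^2 a^2 b) = tr(a)*tr(b a b^2 a) - tr(b a b^2) = x*y*z^2 - x^2*z - y^2*z + z
tr(b^-1 a b^2 a^2) = tr(a b^2 a^2)*tr(b) - tr(a b^2 a^2 b) = x^2*y^2*z - x^3*y - x*y^3 - x*y*z^2 + x^2*z + 3*x*y - z
tr(a b^-2 a b^2 a) = tr(b^-1 a b^2 a^2)*tr(b) - tr(b^-1 a b^2 a^2 b) = x^2*y^3*z - x^3*y^2 - x*y^4 - x*y^2*z^2 + x^3 + 4*x*y^2 - 3*x

x^2*y^3*z - x^3*y^2 - x*y^4 - x*y^2*z^2 + x^3 + 4*x*y^2 - 3*x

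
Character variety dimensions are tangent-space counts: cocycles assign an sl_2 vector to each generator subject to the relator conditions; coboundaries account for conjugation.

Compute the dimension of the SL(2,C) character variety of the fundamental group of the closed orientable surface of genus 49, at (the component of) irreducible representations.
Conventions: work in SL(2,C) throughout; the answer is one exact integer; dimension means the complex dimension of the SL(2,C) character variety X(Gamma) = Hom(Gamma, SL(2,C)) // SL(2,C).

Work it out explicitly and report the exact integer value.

The genus-49 surface group: 2g = 98 generators, one relator prod [a_i, b_i].
A cocycle assigns one sl_2 vector per generator subject to the relator condition d_2(z) = 0: dim of the unconstrained space is 3*2g = 294.
At an irreducible rho, H^2 = coker(d_2) vanishes (Poincare duality: H^2 is dual to H^0 = invariants = 0), so d_2 is surjective onto sl_2 and dim Z^1 = 294 - 3 = 291.
Coboundaries contribute dim B^1 = 3 (injective at irreducible rho).
dim X = dim H^1 = 291 - 3 = 288.

288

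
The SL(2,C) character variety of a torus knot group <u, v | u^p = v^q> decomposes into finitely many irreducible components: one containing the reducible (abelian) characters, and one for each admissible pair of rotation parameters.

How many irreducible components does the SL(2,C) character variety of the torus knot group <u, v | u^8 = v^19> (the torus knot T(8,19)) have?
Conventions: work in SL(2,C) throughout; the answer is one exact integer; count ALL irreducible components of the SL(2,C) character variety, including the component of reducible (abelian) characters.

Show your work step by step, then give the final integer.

In the torus knot group T(8,19), u^8 = v^19 is central, so an irreducible representation sends it to +I or -I (Schur).
On an irreducible component, tr(u) is locked at 2*cos(pi*alpha/8) for some alpha in 1..7, and tr(v) at 2*cos(pi*beta/19) for some beta in 1..18.
The two central values (-1)^alpha I and (-1)^beta I must be the same matrix, so alpha and beta share a parity.
Enumerate parity-matched pairs: 4*9 odd-odd plus 3*9 even-even gives 63.
Total: 63 irreducible-character components + 1 reducible (abelian) component = 64.

64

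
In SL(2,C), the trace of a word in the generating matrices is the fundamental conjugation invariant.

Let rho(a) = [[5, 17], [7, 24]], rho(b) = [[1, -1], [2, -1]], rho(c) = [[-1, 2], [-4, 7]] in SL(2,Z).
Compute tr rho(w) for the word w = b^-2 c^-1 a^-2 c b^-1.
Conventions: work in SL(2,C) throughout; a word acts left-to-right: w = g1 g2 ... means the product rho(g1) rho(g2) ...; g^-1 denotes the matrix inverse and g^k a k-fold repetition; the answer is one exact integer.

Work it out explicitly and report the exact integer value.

rho(b^-1) = [[-1, 1], [-2, 1]]
... * rho(b^-1) = [[-1, 1], [-2, 1]]  ->  [[-1, 0], [0, -1]]
... * rho(c^-1) = [[7, -2], [4, -1]]  ->  [[-7, 2], [-4, 1]]
... * rho(a^-1) = [[24, -17], [-7, 5]]  ->  [[-182, 129], [-103, 73]]
... * rho(a^-1) = [[24, -17], [-7, 5]]  ->  [[-5271, 3739], [-2983, 2116]]
... * rho(c) = [[-1, 2], [-4, 7]]  ->  [[-9685, 15631], [-5481, 8846]]
... * rho(b^-1) = [[-1, 1], [-2, 1]]  ->  [[-21577, 5946], [-12211, 3365]]
tr = -21577 + 3365 = -18212

-18212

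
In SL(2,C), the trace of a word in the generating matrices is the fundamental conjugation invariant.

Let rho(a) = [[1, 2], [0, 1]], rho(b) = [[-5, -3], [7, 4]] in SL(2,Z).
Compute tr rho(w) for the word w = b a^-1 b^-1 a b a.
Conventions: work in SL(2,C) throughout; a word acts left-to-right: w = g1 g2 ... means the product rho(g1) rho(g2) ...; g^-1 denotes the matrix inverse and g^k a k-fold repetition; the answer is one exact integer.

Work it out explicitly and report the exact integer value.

rho(b) = [[-5, -3], [7, 4]]
... * rho(a^-1) = [[1, -2], [0, 1]]  ->  [[-5, 7], [7, -10]]
... * rho(b^-1) = [[4, 3], [-7, -5]]  ->  [[-69, -50], [98, 71]]
... * rho(a) = [[1, 2], [0, 1]]  ->  [[-69, -188], [98, 267]]
... * rho(b) = [[-5, -3], [7, 4]]  ->  [[-971, -545], [1379, 774]]
... * rho(a) = [[1, 2], [0, 1]]  ->  [[-971, -2487], [1379, 3532]]
tr = -971 + 3532 = 2561

2561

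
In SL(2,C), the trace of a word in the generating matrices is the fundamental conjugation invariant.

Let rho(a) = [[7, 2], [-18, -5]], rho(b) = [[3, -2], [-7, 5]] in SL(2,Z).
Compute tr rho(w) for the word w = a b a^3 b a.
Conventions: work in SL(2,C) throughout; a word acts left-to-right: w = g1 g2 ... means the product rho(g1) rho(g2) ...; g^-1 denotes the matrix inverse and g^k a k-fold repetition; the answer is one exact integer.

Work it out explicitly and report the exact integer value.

rho(a) = [[7, 2], [-18, -5]]
... * rho(b) = [[3, -2], [-7, 5]]  ->  [[7, -4], [-19, 11]]
... * rho(a) = [[7, 2], [-18, -5]]  ->  [[121, 34], [-331, -93]]
... * rho(a) = [[7, 2], [-18, -5]]  ->  [[235, 72], [-643, -197]]
... * rho(a) = [[7, 2], [-18, -5]]  ->  [[349, 110], [-955, -301]]
... * rho(b) = [[3, -2], [-7, 5]]  ->  [[277, -148], [-758, 405]]
... * rho(a) = [[7, 2], [-18, -5]]  ->  [[4603, 1294], [-12596, -3541]]
tr = 4603 + -3541 = 1062

1062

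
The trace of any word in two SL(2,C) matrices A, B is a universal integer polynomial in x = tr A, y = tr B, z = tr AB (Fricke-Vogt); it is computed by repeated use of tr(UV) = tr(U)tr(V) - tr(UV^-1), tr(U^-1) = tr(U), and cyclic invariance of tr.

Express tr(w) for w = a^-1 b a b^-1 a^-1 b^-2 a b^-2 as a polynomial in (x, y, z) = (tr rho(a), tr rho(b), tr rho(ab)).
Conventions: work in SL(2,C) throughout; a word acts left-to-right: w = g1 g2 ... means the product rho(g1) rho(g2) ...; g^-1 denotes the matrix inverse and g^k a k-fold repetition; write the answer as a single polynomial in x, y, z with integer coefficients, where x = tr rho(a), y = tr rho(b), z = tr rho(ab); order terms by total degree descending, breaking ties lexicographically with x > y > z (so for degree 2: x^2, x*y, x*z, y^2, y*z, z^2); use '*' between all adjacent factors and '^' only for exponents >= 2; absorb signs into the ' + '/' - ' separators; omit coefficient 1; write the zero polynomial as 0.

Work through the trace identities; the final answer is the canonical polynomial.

tr(a^2) = tr(a) * tr(a) - tr(1)  (reduce the a square) = x^2 - 2
next, tr(b a^2) = tr(a) * tr(b a) - tr(b)  (reduce the a square) = x*z - y
tr(a b a^2) = tr(a) * tr(b a^2) - tr(b a)  (reduce the a square) = x^2*z - x*y - z
tr(b a b a) = tr(a b) * tr(a b) - tr(1)  (split on a) = z^2 - 2
and tr(b a b) = tr(b) * tr(a b) - tr(a)  (reduce the b square) = y*z - x
and tr(a b a^2 b) = tr(a) * tr(b a b a) - tr(b a b)  (reduce the a square) = x*z^2 - y*z - x
tr(b a^2 b^-1 a) = tr(a b a^2) * tr(b) - tr(a b a^2 b)  (eliminate b^-1) = x^2*y*z - x*y^2 - x*z^2 + x
tr(a b^-1 a^-1 b a) = tr(b a^2 b^-1) * tr(a) - tr(b a^2 b^-1 a)  (eliminate a^-1) = -x^2*y*z + x^3 + x*y^2 + x*z^2 - 3*x
and tr(a b a b a b) = tr(b a) * tr(b a b a) - tr(b^-1 a^-1)  (split on b) = z^3 - 3*z
tr(b a b a b^-1 a) = tr(a b a b a) * tr(b) - tr(a b a b a b)  (eliminate b^-1) = x*y*z^2 - y^2*z - z^3 - x*y + 3*z
next, tr(a b^-1 a^-1 b a b) = tr(b a b a b^-1) * tr(a) - tr(b a b a b^-1 a)  (eliminate a^-1) = -x*y*z^2 + x^2*z + y^2*z + z^3 - 3*z
next, tr(b^-1 a b^-1 a^-1 b a) = tr(a b^-1 a^-1 b a) * tr(b) - tr(a b^-1 a^-1 b a b)  (eliminate b^-1) = -x^2*y^2*z + x^3*y + x*y^3 + 2*x*y*z^2 - x^2*z - y^2*z - z^3 - 3*x*y + 3*z
tr(a b^-1 a^-1 b a b^-2) = tr(b^-1 a b^-1 a^-1 b a) * tr(b) - tr(b^-1 a b^-1 a^-1 b a b)  (eliminate b^-1) = -x^2*y^3*z + x^3*y^2 + x*y^4 + 2*x*y^2*z^2 - y^3*z - y*z^3 - x^3 - 4*x*y^2 - x*z^2 + 3*y*z + 3*x
next, tr(b^-2 a b^-1 a^-1 b a b^-1) = tr(a b^-1 a^-1 b a b^-2) * tr(b) - tr(a b^-1 a^-1 b a b^-1)  (eliminate b^-1) = -x^2*y^4*z + x^3*y^3 + x*y^5 + 2*x*y^3*z^2 + x^2*y^2*z - y^4*z - y^2*z^3 - 2*x^3*y - 5*x*y^3 - 3*x*y*z^2 + x^2*z + 4*y^2*z + z^3 + 6*x*y - 3*z
tr(a^3) = tr(a) * tr(a^2) - tr(a)  (reduce the a square) = x^3 - 3*x
and tr(a^2 b^-1 a) = tr(a^3) * tr(b) - tr(a^3 b)  (eliminate b^-1) = x^3*y - x^2*z - 2*x*y + z
tr(a b^-1 a b^-1 a) = tr(a^2 b^-1 a) * tr(b) - tr(a^2 b^-1 a b)  (eliminate b^-1) = x^3*y^2 - 2*x^2*y*z - x*y^2 + x*z^2 + y*z - x
next, tr(a^2 b a^2) = tr(a) * tr(a b a^2) - tr(a b a)  (reduce the a square) = x^3*z - x^2*y - 2*x*z + y
tr(b a^2 b) = tr(b) * tr(a^2 b) - tr(a^2)  (reduce the b square) = x*y*z - x^2 - y^2 + 2
tr(a^2 b a^2 b) = tr(a) * tr(b a^2 b a) - tr(b a^2 b)  (reduce the a square) = x^2*z^2 - 2*x*y*z + y^2 - 2
tr(a b a^2 b^-1 a) = tr(a^2 b a^2) * tr(b) - tr(a^2 b a^2 b)  (eliminate b^-1) = x^3*y*z - x^2*y^2 - x^2*z^2 + 2
tr(a b a b a^2) = tr(a) * tr(a b a b a) - tr(a b a b)  (reduce the a square) = x^2*z^2 - x*y*z - x^2 - z^2 + 2
and tr(b a b a b) = tr(b) * tr(a b a b) - tr(a b a)  (reduce the b square) = y*z^2 - x*z - y
tr(a b a b a^2 b) = tr(a) * tr(b a b a b a) - tr(b a b a b)  (reduce the a square) = x*z^3 - y*z^2 - 2*x*z + y
and tr(a b a^2 b^-1 a b) = tr(a b a b a^2) * tr(b) - tr(a b a b a^2 b)  (eliminate b^-1) = x^2*y*z^2 - x*y^2*z - x*z^3 - x^2*y + 2*x*z + y
next, tr(a b^-1 a b^-1 a b a) = tr(a b a^2 b^-1 a) * tr(b) - tr(a b a^2 b^-1 a b)  (eliminate b^-1) = x^3*y^2*z - x^2*y^3 - 2*x^2*y*z^2 + x*y^2*z + x*z^3 + x^2*y - 2*x*z + y
tr(a b a b a b a b) = tr(a b a b) * tr(a b a b) - tr(1)  (split on a) = z^4 - 4*z^2 + 2
tr(a b^-1 a b a b a b) = tr(a b a b a b a) * tr(b) - tr(a b a b a b a b)  (eliminate b^-1) = x*y*z^3 - y^2*z^2 - z^4 - 2*x*y*z + y^2 + 4*z^2 - 2
next, tr(a b^-1 a b^-1 a b a b) = tr(a b^-1 a b a b a) * tr(b) - tr(a b^-1 a b a b a b)  (eliminate b^-1) = x^2*y^2*z^2 - x*y^3*z - 2*x*y*z^3 - x^2*y^2 + y^2*z^2 + z^4 + 4*x*y*z - 4*z^2 + 2
tr(b a b^-1 a b^-1 a b^-1 a) = tr(a b^-1 a b^-1 a b a) * tr(b) - tr(a b^-1 a b^-1 a b a b)  (eliminate b^-1) = x^3*y^3*z - x^2*y^4 - 3*x^2*y^2*z^2 + 2*x*y^3*z + 3*x*y*z^3 + 2*x^2*y^2 - y^2*z^2 - z^4 - 6*x*y*z + y^2 + 4*z^2 - 2
next, tr(b^-1 a b^-1 a^-1 b a b^-1 a) = tr(b a b^-1 a b^-1 a b^-1) * tr(a) - tr(b a b^-1 a b^-1 a b^-1 a)  (eliminate a^-1) = -x^3*y^3*z + x^4*y^2 + x^2*y^4 + 3*x^2*y^2*z^2 - 2*x^3*y*z - 2*x*y^3*z - 3*x*y*z^3 - 3*x^2*y^2 + x^2*z^2 + y^2*z^2 + z^4 + 7*x*y*z - x^2 - y^2 - 4*z^2 + 2
next, tr(a b a b^-1 a^2) = tr(a^3 b a) * tr(b) - tr(a^3 b a b)  (eliminate b^-1) = x^3*y*z - x^2*y^2 - x^2*z^2 - x*y*z + x^2 + y^2 + z^2 - 2
and tr(a b a b^-1 a^2 b) = tr(a^2 b a b a) * tr(b) - tr(a^2 b a b a b)  (eliminate b^-1) = x^2*y*z^2 - x*y^2*z - x*z^3 - x^2*y + 2*x*z + y
next, tr(b a b^-1 a^2 b^-1 a) = tr(a b a b^-1 a^2) * tr(b) - tr(a b a b^-1 a^2 b)  (eliminate b^-1) = x^3*y^2*z - x^2*y^3 - 2*x^2*y*z^2 + x*z^3 + 2*x^2*y + y^3 + y*z^2 - 2*x*z - 3*y
next, tr(a b^-1 a^-1 b a b^-1 a) = tr(b a b^-1 a^2 b^-1) * tr(a) - tr(b a b^-1 a^2 b^-1 a)  (eliminate a^-1) = -x^3*y^2*z + x^4*y + x^2*y^3 + 2*x^2*y*z^2 - x^3*z - x*z^3 - 4*x^2*y - y^3 - y*z^2 + 3*x*z + 3*y
next, tr(b^-2 a b^-1 a^-1 b a b^-1 a) = tr(b^-1 a b^-1 a^-1 b a b^-1 a) * tr(b) - tr(b^-1 a b^-1 a^-1 b a b^-1 a b)  (eliminate b^-1) = -x^3*y^4*z + x^4*y^3 + x^2*y^5 + 3*x^2*y^3*z^2 - x^3*y^2*z - 2*x*y^4*z - 3*x*y^2*z^3 - x^4*y - 4*x^2*y^3 - x^2*y*z^2 + y^3*z^2 + y*z^4 + x^3*z + 7*x*y^2*z + x*z^3 + 3*x^2*y - 3*y*z^2 - 3*x*z - y
and tr(b^-1 a^-1 b a b^-1 a^-1 b^-2 a) = tr(b^-2 a b^-1 a^-1 b a b^-1) * tr(a) - tr(b^-2 a b^-1 a^-1 b a b^-1 a)  (eliminate a^-1) = -x^2*y^3*z^2 + 2*x^3*y^2*z + x*y^4*z + 2*x*y^2*z^3 - x^4*y - x^2*y^3 - 2*x^2*y*z^2 - y^3*z^2 - y*z^4 - 3*x*y^2*z + 3*x^2*y + 3*y*z^2 + y
tr(b a b^-1 a) = tr(a b a) * tr(b) - tr(a b a b)  (eliminate b^-1) = x*y*z - y^2 - z^2 + 2
tr(a b^-1 a^-1 b) = tr(b a b^-1) * tr(a) - tr(b a b^-1 a)  (eliminate a^-1) = -x*y*z + x^2 + y^2 + z^2 - 2
and tr(a b^-1 a^-1 b^-1) = tr(a b^-1 a^-1) * tr(b) - tr(a b^-1 a^-1 b)  (eliminate b^-1) = x*y*z - x^2 - z^2 + 2
next, tr(a^-1 b a b^-1 a^-1 b^-2 a b^-2) = tr(b^-1 a^-1 b a b^-1 a^-1 b^-2 a) * tr(b) - tr(b^-1 a^-1 b a b^-1 a^-1 b^-2 a b)  (eliminate b^-1) = -x^2*y^4*z^2 + 2*x^3*y^3*z + x*y^5*z + 2*x*y^3*z^3 - x^4*y^2 - x^2*y^4 - 2*x^2*y^2*z^2 - y^4*z^2 - y^2*z^4 - 3*x*y^3*z + 3*x^2*y^2 + 3*y^2*z^2 - x*y*z + x^2 + y^2 + z^2 - 2

-x^2*y^4*z^2 + 2*x^3*y^3*z + x*y^5*z + 2*x*y^3*z^3 - x^4*y^2 - x^2*y^4 - 2*x^2*y^2*z^2 - y^4*z^2 - y^2*z^4 - 3*x*y^3*z + 3*x^2*y^2 + 3*y^2*z^2 - x*y*z + x^2 + y^2 + z^2 - 2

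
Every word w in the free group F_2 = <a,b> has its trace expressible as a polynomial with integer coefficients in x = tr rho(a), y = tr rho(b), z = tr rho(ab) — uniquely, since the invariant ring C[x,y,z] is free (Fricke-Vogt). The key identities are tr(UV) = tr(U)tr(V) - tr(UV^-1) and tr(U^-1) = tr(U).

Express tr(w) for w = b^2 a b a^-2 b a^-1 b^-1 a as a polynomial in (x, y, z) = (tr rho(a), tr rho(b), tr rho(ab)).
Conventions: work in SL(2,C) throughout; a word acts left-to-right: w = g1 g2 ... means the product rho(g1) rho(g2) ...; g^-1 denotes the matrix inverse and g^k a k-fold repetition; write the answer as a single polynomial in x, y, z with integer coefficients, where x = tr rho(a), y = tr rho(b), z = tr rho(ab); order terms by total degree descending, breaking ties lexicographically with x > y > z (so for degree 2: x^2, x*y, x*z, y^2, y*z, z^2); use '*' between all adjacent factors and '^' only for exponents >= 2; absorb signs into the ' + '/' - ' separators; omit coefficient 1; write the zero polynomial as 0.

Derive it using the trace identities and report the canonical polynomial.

tr(b a b) = tr(b) tr(a b) - tr(a)  (reduce the b square) = y*z - x
tr(b^2 a b) = tr(b) tr(b a b) - tr(b a)  (reduce the b square) = y^2*z - x*y - z
tr(b^3 a b) = tr(b) tr(b^2 a b) - tr(b^2 a)  (reduce the b square) = y^3*z - x*y^2 - 2*y*z + x
so tr(a b a b) = tr(a b) tr(a b) - tr(1)  (split on a) = z^2 - 2
reduce: tr(a b a) = tr(a) tr(b a) - tr(b)  (reduce the a square) = x*z - y
tr(b a b a b) = tr(b) tr(a b a b) - tr(a b a)  (reduce the b square) = y*z^2 - x*z - y
reduce: tr(b^3 a b a) = tr(b) tr(b a b a b) - tr(b a b a)  (reduce the b square) = y^2*z^2 - x*y*z - y^2 - z^2 + 2
tr(b^2 a b a^-1 b) = tr(b^3 a b) tr(a) - tr(b^3 a b a)  (eliminate a^-1) = x*y^3*z - x^2*y^2 - y^2*z^2 - x*y*z + x^2 + y^2 + z^2 - 2
tr(b^2) = tr(b) tr(b) - tr(1)  (reduce the b square) = y^2 - 2
tr(b a^2 b) = tr(a) tr(b^2 a) - tr(b^2)  (reduce the a square) = x*y*z - x^2 - y^2 + 2
tr(a b^3 a) = tr(b) tr(b a^2 b) - tr(b a^2)  (reduce the b square) = x*y^2*z - x^2*y - y^3 - x*z + 3*y
so tr(b a b^2 a b^2) = tr(b) tr(a b^3 a b) - tr(a b^3 a)  (reduce the b square) = y^3*z^2 - 2*x*y^2*z + x^2*y - y*z^2 + x*z - y
tr(a b a b a b) = tr(a b a b) tr(a b) - tr(b a)  (split on a) = z^3 - 3*z
tr(a b a b a) = tr(a) tr(b a b a) - tr(b a b)  (reduce the a square) = x*z^2 - y*z - x
tr(a b^2 a b a b) = tr(b) tr(a b a b a b) - tr(a b a b a)  (reduce the b square) = y*z^3 - x*z^2 - 2*y*z + x
tr(a b^2 a b a) = tr(a) tr(b^2 a b a) - tr(b^2 a b)  (reduce the a square) = x*y*z^2 - x^2*z - y^2*z + z
reduce: tr(b a b^2 a b^2 a) = tr(b) tr(a b^2 a b a b) - tr(a b^2 a b a)  (reduce the b square) = y^2*z^3 - 2*x*y*z^2 + x^2*z - y^2*z + x*y - z
tr(b a^-1 b a b^2 a b) = tr(b a b^2 a b^2) tr(a) - tr(b a b^2 a b^2 a)  (eliminate a^-1) = x*y^3*z^2 - 2*x^2*y^2*z - y^2*z^3 + x^3*y + x*y*z^2 + y^2*z - 2*x*y + z
tr(a b a b a b a b) = tr(a b) tr(a b a b a b) - tr(a^-1 b^-1 a^-1 b^-1)  (split on a) = z^4 - 4*z^2 + 2
tr(a b a b a b a) = tr(a) tr(b a b a b a) - tr(b a b a b)  (reduce the a square) = x*z^3 - y*z^2 - 2*x*z + y
tr(b a b^2 a b a b a) = tr(b) tr(a b a b a b a b) - tr(a b a b a b a)  (reduce the b square) = y*z^4 - x*z^3 - 3*y*z^2 + 2*x*z + y
tr(b a^-1 b a b^2 a b a) = tr(b a b^2 a b a b) tr(a) - tr(b a b^2 a b a b a)  (eliminate a^-1) = x*y^2*z^3 - 2*x^2*y*z^2 - y*z^4 + x^3*z - x*y^2*z + x*z^3 + x^2*y + 3*y*z^2 - 3*x*z - y
tr(a b^2 a b a^-1 b a^-1 b) = tr(b a^-1 b a b^2 a b) tr(a) - tr(b a^-1 b a b^2 a b a)  (eliminate a^-1) = x^2*y^3*z^2 - 2*x^3*y^2*z - 2*x*y^2*z^3 + x^4*y + 3*x^2*y*z^2 + y*z^4 - x^3*z + 2*x*y^2*z - x*z^3 - 3*x^2*y - 3*y*z^2 + 4*x*z + y
tr(b a^-1 b^-1 a b^2 a b a^-1) = tr(a b^2 a b a^-1 b a^-1) tr(b) - tr(a b^2 a b a^-1 b a^-1 b)  (eliminate b^-1) = -x^2*y^3*z^2 + 2*x^3*y^2*z + x*y^4*z + 2*x*y^2*z^3 - x^4*y - x^2*y^3 - 3*x^2*y*z^2 - y^3*z^2 - y*z^4 + x^3*z - 3*x*y^2*z + x*z^3 + 4*x^2*y + y^3 + 4*y*z^2 - 4*x*z - 3*y
tr(b^2 a b^2 a) = tr(b) tr(a b^2 a b) - tr(a b^2 a)  (reduce the b square) = y^2*z^2 - 2*x*y*z + x^2 - 2
tr(a b^2 a b^2 a) = tr(a) tr(b^2 a b^2 a) - tr(b^2 a b^2)  (reduce the a square) = x*y^2*z^2 - 2*x^2*y*z - y^3*z + x^3 + x*y^2 + 2*y*z - 3*x
tr(b^-1 a b^2 a b^2 a) = tr(a b^2 a b^2 a) tr(b) - tr(a b^2 a b^2 a b)  (eliminate b^-1) = x*y^3*z^2 - 2*x^2*y^2*z - y^4*z - y^2*z^3 + x^3*y + x*y^3 + 2*x*y*z^2 - x^2*z + 3*y^2*z - 4*x*y + z
reduce: tr(b a^-1 b^-1 a b^2 a b) = tr(b^-1 a b^2 a b^2) tr(a) - tr(b^-1 a b^2 a b^2 a)  (eliminate a^-1) = -x*y^3*z^2 + 2*x^2*y^2*z + y^4*z + y^2*z^3 - x^3*y - x*y^3 - x*y*z^2 - 3*y^2*z + 3*x*y - z
tr(b^2 a b a^-2 b a^-1 b^-1 a) = tr(b a^-1 b^-1 a b^2 a b a^-1) tr(a) - tr(b a^-1 b^-1 a b^2 a b)  (eliminate a^-1) = -x^3*y^3*z^2 + 2*x^4*y^2*z + x^2*y^4*z + 2*x^2*y^2*z^3 - x^5*y - x^3*y^3 - 3*x^3*y*z^2 - x*y*z^4 + x^4*z - 5*x^2*y^2*z + x^2*z^3 - y^4*z - y^2*z^3 + 5*x^3*y + 2*x*y^3 + 5*x*y*z^2 - 4*x^2*z + 3*y^2*z - 6*x*y + z

-x^3*y^3*z^2 + 2*x^4*y^2*z + x^2*y^4*z + 2*x^2*y^2*z^3 - x^5*y - x^3*y^3 - 3*x^3*y*z^2 - x*y*z^4 + x^4*z - 5*x^2*y^2*z + x^2*z^3 - y^4*z - y^2*z^3 + 5*x^3*y + 2*x*y^3 + 5*x*y*z^2 - 4*x^2*z + 3*y^2*z - 6*x*y + z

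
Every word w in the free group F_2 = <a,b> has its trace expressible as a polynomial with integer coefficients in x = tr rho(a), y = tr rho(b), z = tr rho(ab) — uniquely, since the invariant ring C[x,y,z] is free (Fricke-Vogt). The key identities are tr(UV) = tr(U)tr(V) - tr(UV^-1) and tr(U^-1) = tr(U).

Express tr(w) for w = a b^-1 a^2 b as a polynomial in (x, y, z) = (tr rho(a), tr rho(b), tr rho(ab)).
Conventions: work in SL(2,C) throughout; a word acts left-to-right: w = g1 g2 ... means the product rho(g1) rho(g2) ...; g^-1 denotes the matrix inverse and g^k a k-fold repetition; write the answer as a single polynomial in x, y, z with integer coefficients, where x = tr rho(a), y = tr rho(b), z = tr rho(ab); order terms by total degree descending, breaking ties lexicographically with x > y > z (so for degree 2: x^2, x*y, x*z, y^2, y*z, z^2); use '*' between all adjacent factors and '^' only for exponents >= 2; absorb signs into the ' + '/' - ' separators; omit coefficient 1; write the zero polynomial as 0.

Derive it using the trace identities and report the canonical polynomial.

trace(a b a) = trace(a)*trace(b a) - trace(b) = x*z - y
so trace(a^2 b a) = trace(a)*trace(a b a) - trace(a b) = x^2*z - x*y - z
trace(b a b a) = trace(a b)*trace(a b) - trace(1) = z^2 - 2
so trace(b a b) = trace(b)*trace(a b) - trace(a) = y*z - x
trace(a^2 b a b) = trace(a)*trace(b a b a) - trace(b a b) = x*z^2 - y*z - x
reduce: trace(a b^-1 a^2 b) = trace(a^2 b a)*trace(b) - trace(a^2 b a b) = x^2*y*z - x*y^2 - x*z^2 + x

x^2*y*z - x*y^2 - x*z^2 + x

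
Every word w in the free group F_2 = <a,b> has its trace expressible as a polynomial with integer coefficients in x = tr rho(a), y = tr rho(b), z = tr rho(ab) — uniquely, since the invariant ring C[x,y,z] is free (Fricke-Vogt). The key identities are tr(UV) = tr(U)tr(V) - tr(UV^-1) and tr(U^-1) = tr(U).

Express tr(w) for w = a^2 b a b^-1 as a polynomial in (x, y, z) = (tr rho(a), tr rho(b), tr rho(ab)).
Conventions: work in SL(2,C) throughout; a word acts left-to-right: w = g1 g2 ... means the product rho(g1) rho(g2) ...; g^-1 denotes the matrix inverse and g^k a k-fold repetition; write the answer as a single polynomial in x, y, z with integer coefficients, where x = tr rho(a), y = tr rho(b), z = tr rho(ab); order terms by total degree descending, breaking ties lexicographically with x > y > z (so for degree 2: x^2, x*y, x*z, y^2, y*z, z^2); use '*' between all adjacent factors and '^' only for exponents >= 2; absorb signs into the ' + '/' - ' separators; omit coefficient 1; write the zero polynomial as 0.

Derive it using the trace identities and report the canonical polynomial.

trace(a b a) = trace(a) * trace(b a) - trace(b) = x*z - y
trace(a^2 b a) = trace(a) * trace(a b a) - trace(a b) = x^2*z - x*y - z
trace(b a b a) = trace(a b) * trace(a b) - trace(1) = z^2 - 2
trace(b a b) = trace(b) * trace(a b) - trace(a) = y*z - x
trace(a^2 b a b) = trace(a) * trace(b a b a) - trace(b a b) = x*z^2 - y*z - x
trace(a^2 b a b^-1) = trace(a^2 b a) * trace(b) - trace(a^2 b a b) = x^2*y*z - x*y^2 - x*z^2 + x

x^2*y*z - x*y^2 - x*z^2 + x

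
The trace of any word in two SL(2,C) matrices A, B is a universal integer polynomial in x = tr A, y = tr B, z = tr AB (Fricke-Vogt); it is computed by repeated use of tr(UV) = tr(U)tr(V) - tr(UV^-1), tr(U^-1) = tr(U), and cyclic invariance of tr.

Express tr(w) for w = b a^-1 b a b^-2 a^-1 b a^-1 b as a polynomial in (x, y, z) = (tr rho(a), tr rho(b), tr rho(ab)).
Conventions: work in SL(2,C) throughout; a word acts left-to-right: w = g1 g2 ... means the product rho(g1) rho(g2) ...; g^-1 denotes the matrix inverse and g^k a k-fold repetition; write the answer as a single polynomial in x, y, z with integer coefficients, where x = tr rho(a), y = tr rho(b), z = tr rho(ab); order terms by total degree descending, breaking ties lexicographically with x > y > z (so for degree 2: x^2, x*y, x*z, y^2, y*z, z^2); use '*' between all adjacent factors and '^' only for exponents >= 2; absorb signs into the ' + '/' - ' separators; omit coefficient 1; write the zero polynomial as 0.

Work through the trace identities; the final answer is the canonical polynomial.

trace(b^2) = trace(b)*trace(b) - trace(1)  (reduce the b square) = y^2 - 2
trace(b^3) = trace(b)*trace(b^2) - trace(b)  (reduce the b square) = y^3 - 3*y
trace(b^4) = trace(b)*trace(b^3) - trace(b^2)  (reduce the b square) = y^4 - 4*y^2 + 2
trace(b a b) = trace(b)*trace(a b) - trace(a)  (reduce the b square) = y*z - x
trace(b^2 a b) = trace(b)*trace(b a b) - trace(b a)  (reduce the b square) = y^2*z - x*y - z
trace(b^4 a) = trace(b)*trace(b^2 a b) - trace(b^2 a)  (reduce the b square) = y^3*z - x*y^2 - 2*y*z + x
trace(b^3 a^-1 b) = trace(b^4)*trace(a) - trace(b^4 a)  (eliminate a^-1) = x*y^4 - y^3*z - 3*x*y^2 + 2*y*z + x
trace(b a b^4) = trace(b)*trace(a b^4) - trace(a b^3)  (reduce the b square) = y^4*z - x*y^3 - 3*y^2*z + 2*x*y + z
trace(a b a b) = trace(b a)*trace(b a) - trace(1)  (split on b) = z^2 - 2
trace(a b a) = trace(a)*trace(b a) - trace(b)  (reduce the a square) = x*z - y
trace(b a b a b) = trace(b)*trace(a b a b) - trace(a b a)  (reduce the b square) = y*z^2 - x*z - y
trace(b^2 a b a b) = trace(b)*trace(b a b a b) - trace(b a b a)  (reduce the b square) = y^2*z^2 - x*y*z - y^2 - z^2 + 2
trace(b a b^4 a) = trace(b)*trace(b^2 a b a b) - trace(b^2 a b a)  (reduce the b square) = y^3*z^2 - x*y^2*z - y^3 - 2*y*z^2 + x*z + 3*y
trace(b^3 a^-1 b a b) = trace(b a b^4)*trace(a) - trace(b a b^4 a)  (eliminate a^-1) = x*y^4*z - x^2*y^3 - y^3*z^2 - 2*x*y^2*z + 2*x^2*y + y^3 + 2*y*z^2 - 3*y
trace(a b a b a b) = trace(b a)*trace(b a b a) - trace(b^-1 a^-1)  (split on b) = z^3 - 3*z
trace(a b a b a) = trace(a)*trace(b a b a) - trace(b a b)  (reduce the a square) = x*z^2 - y*z - x
trace(a b a b a b^2) = trace(b)*trace(a b a b a b) - trace(a b a b a)  (reduce the b square) = y*z^3 - x*z^2 - 2*y*z + x
trace(b a b a b^3 a) = trace(b)*trace(a b a b a b^2) - trace(a b a b a b)  (reduce the b square) = y^2*z^3 - x*y*z^2 - 2*y^2*z - z^3 + x*y + 3*z
trace(b^3 a^-1 b a b a) = trace(b a b a b^3)*trace(a) - trace(b a b a b^3 a)  (eliminate a^-1) = x*y^3*z^2 - x^2*y^2*z - y^2*z^3 - x*y^3 - x*y*z^2 + x^2*z + 2*y^2*z + z^3 + 2*x*y - 3*z
trace(a^-1 b^3 a^-1 b a b) = trace(b^3 a^-1 b a b)*trace(a) - trace(b^3 a^-1 b a b a)  (eliminate a^-1) = x^2*y^4*z - x^3*y^3 - 2*x*y^3*z^2 - x^2*y^2*z + y^2*z^3 + 2*x^3*y + 2*x*y^3 + 3*x*y*z^2 - x^2*z - 2*y^2*z - z^3 - 5*x*y + 3*z
trace(b^2 a^-1 b a b^-1 a^-1 b) = trace(a^-1 b^3 a^-1 b a)*trace(b) - trace(a^-1 b^3 a^-1 b a b)  (eliminate b^-1) = -x^2*y^4*z + x^3*y^3 + x*y^5 + 2*x*y^3*z^2 + x^2*y^2*z - y^4*z - y^2*z^3 - 2*x^3*y - 5*x*y^3 - 3*x*y*z^2 + x^2*z + 4*y^2*z + z^3 + 6*x*y - 3*z
trace(b a^2 b^2) = trace(a)*trace(b^3 a) - trace(b^3)  (reduce the a square) = x*y^2*z - x^2*y - y^3 - x*z + 3*y
trace(a b a^2) = trace(a)*trace(b a^2) - trace(b a)  (reduce the a square) = x^2*z - x*y - z
trace(b a^2 b^2 a) = trace(b)*trace(a b a^2 b) - trace(a b a^2)  (reduce the b square) = x*y*z^2 - x^2*z - y^2*z + z
trace(a b^2 a^-1 b a) = trace(b a^2 b^2)*trace(a) - trace(b a^2 b^2 a)  (eliminate a^-1) = x^2*y^2*z - x^3*y - x*y^3 - x*y*z^2 + y^2*z + 3*x*y - z
trace(b a^2 b a b^2) = trace(a)*trace(b a b^3 a) - trace(b a b^3)  (reduce the a square) = x*y^2*z^2 - x^2*y*z - y^3*z - x*z^2 + 2*y*z + x
trace(a b^2 a) = trace(a)*trace(b^2 a) - trace(b^2)  (reduce the a square) = x*y*z - x^2 - y^2 + 2
trace(b a b^2 a b) = trace(b)*trace(a b^2 a b) - trace(a b^2 a)  (reduce the b square) = y^2*z^2 - 2*x*y*z + x^2 - 2
trace(b a^2 b a b^2 a) = trace(a)*trace(b a b^2 a b a) - trace(b a b^2 a b)  (reduce the a square) = x*y*z^3 - x^2*z^2 - y^2*z^2 + 2
trace(a b a b^2 a^-1 b a) = trace(b a^2 b a b^2)*trace(a) - trace(b a^2 b a b^2 a)  (eliminate a^-1) = x^2*y^2*z^2 - x^3*y*z - x*y^3*z - x*y*z^3 + y^2*z^2 + 2*x*y*z + x^2 - 2
trace(a b a b a b a b) = trace(a b a b)*trace(a b a b) - trace(1)  (split on a) = z^4 - 4*z^2 + 2
trace(a b a b a b a) = trace(a)*trace(b a b a b a) - trace(b a b a b)  (reduce the a square) = x*z^3 - y*z^2 - 2*x*z + y
trace(b a b a b a b^2 a) = trace(b)*trace(a b a b a b a b) - trace(a b a b a b a)  (reduce the b square) = y*z^4 - x*z^3 - 3*y*z^2 + 2*x*z + y
trace(a b a b^2 a^-1 b a b) = trace(b a b a b a b^2)*trace(a) - trace(b a b a b a b^2 a)  (eliminate a^-1) = x*y^2*z^3 - x^2*y*z^2 - y*z^4 - 2*x*y^2*z + x^2*y + 3*y*z^2 + x*z - y
trace(b a b^2 a^-1 b a b^-1 a) = trace(a b a b^2 a^-1 b a)*trace(b) - trace(a b a b^2 a^-1 b a b)  (eliminate b^-1) = x^2*y^3*z^2 - x^3*y^2*z - x*y^4*z - 2*x*y^2*z^3 + x^2*y*z^2 + y^3*z^2 + y*z^4 + 4*x*y^2*z - 3*y*z^2 - x*z - y
trace(b^2 a^-1 b a b^-1 a^-1 b a) = trace(b a b^2 a^-1 b a b^-1)*trace(a) - trace(b a b^2 a^-1 b a b^-1 a)  (eliminate a^-1) = -x^2*y^3*z^2 + 2*x^3*y^2*z + x*y^4*z + 2*x*y^2*z^3 - x^4*y - x^2*y^3 - 2*x^2*y*z^2 - y^3*z^2 - y*z^4 - 3*x*y^2*z + 3*x^2*y + 3*y*z^2 + y
trace(b^-1 a^-1 b a^-1 b^2 a^-1 b a) = trace(b^2 a^-1 b a b^-1 a^-1 b)*trace(a) - trace(b^2 a^-1 b a b^-1 a^-1 b a)  (eliminate a^-1) = -x^3*y^4*z + x^4*y^3 + x^2*y^5 + 3*x^2*y^3*z^2 - x^3*y^2*z - 2*x*y^4*z - 3*x*y^2*z^3 - x^4*y - 4*x^2*y^3 - x^2*y*z^2 + y^3*z^2 + y*z^4 + x^3*z + 7*x*y^2*z + x*z^3 + 3*x^2*y - 3*y*z^2 - 3*x*z - y
trace(b^2 a^-1 b^2 a) = trace(b^2 a b^2)*trace(a) - trace(b^2 a b^2 a)  (eliminate a^-1) = x*y^3*z - x^2*y^2 - y^2*z^2 + 2
trace(b a^-1 b^2 a^-1 b) = trace(b^2 a^-1 b^2)*trace(a) - trace(b^2 a^-1 b^2 a)  (eliminate a^-1) = x^2*y^4 - 2*x*y^3*z - 2*x^2*y^2 + y^2*z^2 + 2*x*y*z + x^2 - 2
trace(b a^-1 b a b^-2 a^-1 b a^-1 b) = trace(b^-1 a^-1 b a^-1 b^2 a^-1 b a)*trace(b) - trace(b^-1 a^-1 b a^-1 b^2 a^-1 b a b)  (eliminate b^-1) = -x^3*y^5*z + x^4*y^4 + x^2*y^6 + 3*x^2*y^4*z^2 - x^3*y^3*z - 2*x*y^5*z - 3*x*y^3*z^3 - x^4*y^2 - 5*x^2*y^4 - x^2*y^2*z^2 + y^4*z^2 + y^2*z^4 + x^3*y*z + 9*x*y^3*z + x*y*z^3 + 5*x^2*y^2 - 4*y^2*z^2 - 5*x*y*z - x^2 - y^2 + 2

-x^3*y^5*z + x^4*y^4 + x^2*y^6 + 3*x^2*y^4*z^2 - x^3*y^3*z - 2*x*y^5*z - 3*x*y^3*z^3 - x^4*y^2 - 5*x^2*y^4 - x^2*y^2*z^2 + y^4*z^2 + y^2*z^4 + x^3*y*z + 9*x*y^3*z + x*y*z^3 + 5*x^2*y^2 - 4*y^2*z^2 - 5*x*y*z - x^2 - y^2 + 2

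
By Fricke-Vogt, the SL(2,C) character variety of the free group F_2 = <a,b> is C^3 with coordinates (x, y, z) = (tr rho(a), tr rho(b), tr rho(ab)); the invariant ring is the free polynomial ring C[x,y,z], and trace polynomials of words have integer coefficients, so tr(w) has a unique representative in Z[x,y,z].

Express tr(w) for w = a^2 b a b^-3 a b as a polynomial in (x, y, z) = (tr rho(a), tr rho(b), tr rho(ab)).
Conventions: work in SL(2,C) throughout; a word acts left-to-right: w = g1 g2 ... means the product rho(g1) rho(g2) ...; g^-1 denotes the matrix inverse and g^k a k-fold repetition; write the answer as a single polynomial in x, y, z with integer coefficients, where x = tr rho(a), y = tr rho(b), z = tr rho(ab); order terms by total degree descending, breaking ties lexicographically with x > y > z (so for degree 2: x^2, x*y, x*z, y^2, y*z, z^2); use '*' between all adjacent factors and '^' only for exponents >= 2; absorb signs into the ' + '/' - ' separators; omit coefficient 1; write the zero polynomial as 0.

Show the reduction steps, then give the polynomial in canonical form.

x^2*y^3*z^2 - 2*x*y^4*z - x*y^2*z^3 - 2*x^2*y*z^2 + y^5 + y^3*z^2 + 6*x*y^2*z + x*z^3 - 5*y^3 - y*z^2 - 2*x*z + 5*y

trace(b a b a) = trace(a b) * trace(a b) - trace(1)  (split on a) = z^2 - 2
trace(b a b) = trace(b) * trace(a b) - trace(a)  (reduce the b square) = y*z - x
next, trace(b a^2 b a) = trace(a) * trace(b a b a) - trace(b a b)  (reduce the a square) = x*z^2 - y*z - x
trace(a^2 b) = trace(a) * trace(b a) - trace(b)  (reduce the a square) = x*z - y
trace(a^2) = trace(a) * trace(a) - trace(1)  (reduce the a square) = x^2 - 2
and trace(b a^2 b) = trace(b) * trace(a^2 b) - trace(a^2)  (reduce the b square) = x*y*z - x^2 - y^2 + 2
trace(a b a^2 b a) = trace(a) * trace(b a^2 b a) - trace(b a^2 b)  (reduce the a square) = x^2*z^2 - 2*x*y*z + y^2 - 2
trace(b a b a b a) = trace(a b) * trace(a b a b) - trace(a^-1 b^-1)  (split on a) = z^3 - 3*z
next, trace(b a b a b) = trace(b) * trace(a b a b) - trace(a b a)  (reduce the b square) = y*z^2 - x*z - y
and trace(a b a^2 b a b) = trace(a) * trace(b a b a b a) - trace(b a b a b)  (reduce the a square) = x*z^3 - y*z^2 - 2*x*z + y
trace(b^-1 a b a^2 b a) = trace(a b a^2 b a) * trace(b) - trace(a b a^2 b a b)  (eliminate b^-1) = x^2*y*z^2 - 2*x*y^2*z - x*z^3 + y^3 + y*z^2 + 2*x*z - 3*y
and trace(b^-2 a b a^2 b a) = trace(b^-1 a b a^2 b a) * trace(b) - trace(b^-1 a b a^2 b a b)  (eliminate b^-1) = x^2*y^2*z^2 - 2*x*y^3*z - x*y*z^3 - x^2*z^2 + y^4 + y^2*z^2 + 4*x*y*z - 4*y^2 + 2
and trace(a^2 b a b^-3 a b) = trace(b^-2 a b a^2 b a) * trace(b) - trace(b^-2 a b a^2 b a b)  (eliminate b^-1) = x^2*y^3*z^2 - 2*x*y^4*z - x*y^2*z^3 - 2*x^2*y*z^2 + y^5 + y^3*z^2 + 6*x*y^2*z + x*z^3 - 5*y^3 - y*z^2 - 2*x*z + 5*y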